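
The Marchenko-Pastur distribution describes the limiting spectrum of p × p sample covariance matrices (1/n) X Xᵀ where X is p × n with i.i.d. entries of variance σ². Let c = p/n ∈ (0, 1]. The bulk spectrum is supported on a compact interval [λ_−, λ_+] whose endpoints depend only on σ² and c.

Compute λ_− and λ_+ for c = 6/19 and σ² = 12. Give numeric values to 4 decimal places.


c = 6/19 = 0.315789; √c = 0.561951.
λ_− = σ² (1 − √c)² = 12 · (1 − 0.561951)² = 12 · (0.438049)² = 2.302638.
λ_+ = σ² (1 + √c)² = 12 · (1 + 0.561951)² = 12 · (1.561951)² = 29.276309.

Rounded to 4 decimal places: λ_− ≈ 2.3026, λ_+ ≈ 29.2763.


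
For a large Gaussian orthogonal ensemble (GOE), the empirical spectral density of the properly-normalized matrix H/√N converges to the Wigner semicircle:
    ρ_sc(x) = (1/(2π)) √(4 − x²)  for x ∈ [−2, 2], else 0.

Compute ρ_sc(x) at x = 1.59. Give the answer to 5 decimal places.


ρ_sc(x) = (1/(2π)) √(4 − x²). With x = 1.59:
  4 − x² = 4 − (1.59)² = 4 − 2.528100 = 1.471900.
  √(4 − x²) = 1.213219.
  1/(2π) = 0.159155.
  ρ_sc(1.59) = 0.159155 · 1.213219 = 0.193090.

Rounded to 5 decimal places: ρ_sc(1.59) ≈ 0.19309.


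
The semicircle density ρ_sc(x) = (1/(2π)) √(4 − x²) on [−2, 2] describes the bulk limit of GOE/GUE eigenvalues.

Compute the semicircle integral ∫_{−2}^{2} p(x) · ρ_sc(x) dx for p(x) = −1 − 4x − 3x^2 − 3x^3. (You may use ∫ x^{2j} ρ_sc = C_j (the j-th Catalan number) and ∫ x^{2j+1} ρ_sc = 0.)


Write p(x) = Σ a_i x^i, split into monomials and integrate each against ρ_sc separately.
Using ∫ x^{2j} ρ_sc = C_j = (1/(j+1)) C(2j, j) (Catalan numbers) and ∫ x^{2j+1} ρ_sc = 0 (odd monomials vanish by symmetry):
  i = 0 (even): a_0 · C_{0} = -1 · 1 = -1
  i = 1 (odd): ∫ x^1 ρ_sc = 0 (vanishes)
  i = 2 (even): a_2 · C_{1} = -3 · 1 = -3
  i = 3 (odd): ∫ x^3 ρ_sc = 0 (vanishes)

Summing the contributions: ∫_{−2}^{2} p(x) ρ_sc(x) dx = (-1) + (-3) = -4.


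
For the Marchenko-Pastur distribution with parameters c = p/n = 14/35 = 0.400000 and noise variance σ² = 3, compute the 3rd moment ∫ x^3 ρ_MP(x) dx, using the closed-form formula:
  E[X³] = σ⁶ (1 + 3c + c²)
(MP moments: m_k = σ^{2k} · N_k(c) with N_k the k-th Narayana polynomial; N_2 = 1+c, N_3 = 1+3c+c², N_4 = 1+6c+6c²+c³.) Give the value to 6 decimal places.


E[X³] = σ⁶ (1 + 3c + c²) (third MP moment). With σ² = 3 (so σ⁶ = 27) and c = 14/35 = 0.400000: E[X³] = 27 · (1 + 3·0.400000 + (0.400000)²) = 27 · 2.360000.

So E[X^3] = 63.720000.


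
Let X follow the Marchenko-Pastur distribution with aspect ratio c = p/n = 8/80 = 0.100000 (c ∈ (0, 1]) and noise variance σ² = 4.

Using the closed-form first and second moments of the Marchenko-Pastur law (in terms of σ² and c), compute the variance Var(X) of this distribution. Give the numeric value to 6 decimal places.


Recall the MP moments m_1 = E[X] = σ² and m_2 = E[X²] = σ⁴ (1 + c).
m_1 = E[X] = σ² = 4, so m_1² = 16.
m_2 = E[X²] = σ⁴ (1 + c) = 16 · (1 + 0.100000) = 16 · 1.100000 = 17.600000.
(Note m_2 − m_1² simplifies to c · σ⁴ = 0.100000 · 16.)

Var(X) = m_2 − m_1² = 17.600000 − 16 = 1.600000.


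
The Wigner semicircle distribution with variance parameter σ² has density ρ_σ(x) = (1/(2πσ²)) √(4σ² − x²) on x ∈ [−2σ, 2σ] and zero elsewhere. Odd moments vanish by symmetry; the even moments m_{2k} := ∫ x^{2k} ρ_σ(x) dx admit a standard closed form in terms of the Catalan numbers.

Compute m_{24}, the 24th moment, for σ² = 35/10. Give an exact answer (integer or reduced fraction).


By the scaled semicircle moment identity, m_{2k} = σ^{2k} · C_k with k = 12.
C_12 = (1/(k+1)) · C(2k, k) = (1/13) · C(24, 12) = (1/13) · 2704156 = 208012.
σ^{2k} = (σ²)^k = (35/10)^12 = 13841287201/4096.

Therefore m_{24} = σ^{24} · C_12 = (13841287201/4096) · 208012 = 719788458313603/1024.


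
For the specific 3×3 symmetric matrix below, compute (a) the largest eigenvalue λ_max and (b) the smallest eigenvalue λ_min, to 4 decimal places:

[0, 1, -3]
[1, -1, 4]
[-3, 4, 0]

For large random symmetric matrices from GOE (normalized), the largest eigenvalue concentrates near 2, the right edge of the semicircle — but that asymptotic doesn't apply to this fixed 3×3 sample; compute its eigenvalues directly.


Since M is real symmetric, all three eigenvalues are real; they are the roots of det(λI − M) = λ³ − (tr M) λ² + s λ − det M, where s is the sum of the principal 2×2 minors.
tr M = 0 + (-1) + 0 = -1.
s = (0·(-1) − 1²) + (0·0 − (-3)²) + ((-1)·0 − 4²) = -1 + (-9) + (-16) = -26.
det M (expand along row 1) = 0·(-16) − 1·12 + (-3)·1 = -15.
Characteristic polynomial: λ³ + λ² − 26λ + 15 = 0.
Substitute λ = y + (tr M)/3 = y − 0.333333 to remove the quadratic term: y³ + p·y + q = 0 with p = s − (tr M)²/3 = -26.333333 and q = −2(tr M)³/27 + (tr M)·s/3 − det M = 23.740741.
Three real roots ⇒ use the trigonometric (Viète) form: r = 2√(−p/3) = 5.925463, φ = arccos(3q/(p·r)) = arccos(-0.456444) = 2.044791 rad.
y_k = r·cos(φ/3 − 2πk/3) for k = 0, 1, 2 gives y = 4.601523, 0.932322, -5.533844.
λ_k = y_k − 0.333333 gives λ = 4.2682, 0.5990, -5.8672 (check: the sum is -1.0000 = tr M).

Hence λ_max = 4.2682 and λ_min = -5.8672.


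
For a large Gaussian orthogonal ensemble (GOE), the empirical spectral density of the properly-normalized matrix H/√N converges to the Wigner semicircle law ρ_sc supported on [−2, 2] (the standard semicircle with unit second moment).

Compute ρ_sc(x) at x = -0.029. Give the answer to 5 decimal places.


ρ_sc(x) = (1/(2π)) √(4 − x²). With x = -0.029:
  4 − x² = 4 − (-0.029)² = 4 − 0.000841 = 3.999159.
  √(4 − x²) = 1.999790.
  1/(2π) = 0.159155.
  ρ_sc(-0.029) = 0.159155 · 1.999790 = 0.318276.

Rounded to 5 decimal places: ρ_sc(-0.029) ≈ 0.31828.


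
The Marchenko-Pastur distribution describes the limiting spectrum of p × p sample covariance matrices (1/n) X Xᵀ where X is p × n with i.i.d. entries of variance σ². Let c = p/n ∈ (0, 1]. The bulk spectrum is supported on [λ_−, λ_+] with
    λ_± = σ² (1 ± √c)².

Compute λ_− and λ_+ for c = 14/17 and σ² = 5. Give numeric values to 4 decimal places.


c = 14/17 = 0.823529; √c = 0.907485.
λ_− = σ² (1 − √c)² = 5 · (1 − 0.907485)² = 5 · (0.092515)² = 0.042795.
λ_+ = σ² (1 + √c)² = 5 · (1 + 0.907485)² = 5 · (1.907485)² = 18.192499.

Rounded to 4 decimal places: λ_− ≈ 0.0428, λ_+ ≈ 18.1925.


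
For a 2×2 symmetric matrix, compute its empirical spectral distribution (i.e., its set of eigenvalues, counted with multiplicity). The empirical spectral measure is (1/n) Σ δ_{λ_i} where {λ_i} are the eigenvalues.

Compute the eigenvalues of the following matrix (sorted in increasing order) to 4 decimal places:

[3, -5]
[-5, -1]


Since M is real symmetric, both eigenvalues are real; they are the roots of det(λI − M) = λ² − (tr M) λ + det M.
tr M = 3 + (-1) = 2.
det M = 3·(-1) − (-5)² = -3 − 25 = -28.
Characteristic polynomial: λ² − 2λ − 28 = 0.
Discriminant Δ = (tr M)² − 4·det M = 4 − (-112) = 116; √Δ = 10.770330.
λ = (tr M ± √Δ)/2 = (2 ± 10.770330)/2, giving (tr M − √Δ)/2 = -4.3852 and (tr M + √Δ)/2 = 6.3852.

Eigenvalues sorted in increasing order: [-4.3852, 6.3852].


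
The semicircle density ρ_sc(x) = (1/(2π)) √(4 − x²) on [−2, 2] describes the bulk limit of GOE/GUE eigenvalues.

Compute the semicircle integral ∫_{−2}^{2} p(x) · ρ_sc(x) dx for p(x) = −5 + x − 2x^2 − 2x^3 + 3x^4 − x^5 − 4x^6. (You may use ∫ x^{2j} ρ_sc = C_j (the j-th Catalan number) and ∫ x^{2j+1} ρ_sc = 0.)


Write p(x) = Σ a_i x^i, split into monomials and integrate each against ρ_sc separately.
Using ∫ x^{2j} ρ_sc = C_j = (1/(j+1)) C(2j, j) (Catalan numbers) and ∫ x^{2j+1} ρ_sc = 0 (odd monomials vanish by symmetry):
  i = 0 (even): a_0 · C_{0} = -5 · 1 = -5
  i = 1 (odd): ∫ x^1 ρ_sc = 0 (vanishes)
  i = 2 (even): a_2 · C_{1} = -2 · 1 = -2
  i = 3 (odd): ∫ x^3 ρ_sc = 0 (vanishes)
  i = 4 (even): a_4 · C_{2} = 3 · 2 = 6
  i = 5 (odd): ∫ x^5 ρ_sc = 0 (vanishes)
  i = 6 (even): a_6 · C_{3} = -4 · 5 = -20

Summing the contributions: ∫_{−2}^{2} p(x) ρ_sc(x) dx = (-5) + (-2) + 6 + (-20) = -21.


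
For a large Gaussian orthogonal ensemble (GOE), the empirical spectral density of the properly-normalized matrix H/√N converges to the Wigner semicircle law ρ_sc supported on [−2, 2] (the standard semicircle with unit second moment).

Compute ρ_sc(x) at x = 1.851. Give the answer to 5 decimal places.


ρ_sc(x) = (1/(2π)) √(4 − x²). With x = 1.851:
  4 − x² = 4 − (1.851)² = 4 − 3.426201 = 0.573799.
  √(4 − x²) = 0.757495.
  1/(2π) = 0.159155.
  ρ_sc(1.851) = 0.159155 · 0.757495 = 0.120559.

Rounded to 5 decimal places: ρ_sc(1.851) ≈ 0.12056.


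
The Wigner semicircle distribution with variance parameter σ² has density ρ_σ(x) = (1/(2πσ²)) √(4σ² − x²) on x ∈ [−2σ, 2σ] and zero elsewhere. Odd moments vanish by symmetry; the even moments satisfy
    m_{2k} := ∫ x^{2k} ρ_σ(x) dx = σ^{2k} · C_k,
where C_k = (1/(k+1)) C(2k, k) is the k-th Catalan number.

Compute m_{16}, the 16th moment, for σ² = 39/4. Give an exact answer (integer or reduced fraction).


By the scaled semicircle moment identity, m_{2k} = σ^{2k} · C_k with k = 8.
C_8 = (1/(k+1)) · C(2k, k) = (1/9) · C(16, 8) = (1/9) · 12870 = 1430.
σ^{2k} = (σ²)^k = (39/4)^8 = 5352009260481/65536.

Therefore m_{16} = σ^{16} · C_8 = (5352009260481/65536) · 1430 = 3826686621243915/32768.


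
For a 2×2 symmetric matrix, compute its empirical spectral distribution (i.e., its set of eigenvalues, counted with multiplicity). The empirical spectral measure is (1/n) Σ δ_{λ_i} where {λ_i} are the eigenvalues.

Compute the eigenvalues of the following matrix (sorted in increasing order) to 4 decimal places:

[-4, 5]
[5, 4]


Since M is real symmetric, both eigenvalues are real; they are the roots of det(λI − M) = λ² − (tr M) λ + det M.
tr M = -4 + 4 = 0.
det M = (-4)·4 − 5² = -16 − 25 = -41.
Characteristic polynomial: λ² − 41 = 0.
Discriminant Δ = (tr M)² − 4·det M = 0 − (-164) = 164; √Δ = 12.806248.
λ = (tr M ± √Δ)/2 = (0 ± 12.806248)/2, giving (tr M − √Δ)/2 = -6.4031 and (tr M + √Δ)/2 = 6.4031.

Eigenvalues sorted in increasing order: [-6.4031, 6.4031].


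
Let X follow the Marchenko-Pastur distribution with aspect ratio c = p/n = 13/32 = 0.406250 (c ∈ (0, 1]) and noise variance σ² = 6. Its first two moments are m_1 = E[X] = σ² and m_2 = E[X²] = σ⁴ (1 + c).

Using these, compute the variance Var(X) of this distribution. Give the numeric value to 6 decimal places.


m_1 = E[X] = σ² = 6, so m_1² = 36.
m_2 = E[X²] = σ⁴ (1 + c) = 36 · (1 + 0.406250) = 36 · 1.406250 = 50.625000.
(Note m_2 − m_1² simplifies to c · σ⁴ = 0.406250 · 36.)

Var(X) = m_2 − m_1² = 50.625000 − 36 = 14.625000.


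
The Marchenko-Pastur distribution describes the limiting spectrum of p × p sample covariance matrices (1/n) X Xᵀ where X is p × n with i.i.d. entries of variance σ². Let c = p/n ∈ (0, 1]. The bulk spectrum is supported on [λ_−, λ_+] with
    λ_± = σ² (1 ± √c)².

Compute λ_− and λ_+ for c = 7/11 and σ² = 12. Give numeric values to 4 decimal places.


c = 7/11 = 0.636364; √c = 0.797724.
λ_− = σ² (1 − √c)² = 12 · (1 − 0.797724)² = 12 · (0.202276)² = 0.490987.
λ_+ = σ² (1 + √c)² = 12 · (1 + 0.797724)² = 12 · (1.797724)² = 38.781740.

Rounded to 4 decimal places: λ_− ≈ 0.4910, λ_+ ≈ 38.7817.


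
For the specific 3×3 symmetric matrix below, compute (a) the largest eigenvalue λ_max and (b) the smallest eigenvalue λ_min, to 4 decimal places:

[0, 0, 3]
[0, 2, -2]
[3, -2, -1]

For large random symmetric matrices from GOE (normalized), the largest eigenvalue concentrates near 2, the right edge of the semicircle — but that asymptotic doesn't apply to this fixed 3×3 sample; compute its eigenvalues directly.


Since M is real symmetric, all three eigenvalues are real; they are the roots of det(λI − M) = λ³ − (tr M) λ² + s λ − det M, where s is the sum of the principal 2×2 minors.
tr M = 0 + 2 + (-1) = 1.
s = (0·2 − 0²) + (0·(-1) − 3²) + (2·(-1) − (-2)²) = 0 + (-9) + (-6) = -15.
det M (expand along row 1) = 0·(-6) − 0·6 + 3·(-6) = -18.
Characteristic polynomial: λ³ − λ² − 15λ + 18 = 0.
Substitute λ = y + (tr M)/3 = y + 0.333333 to remove the quadratic term: y³ + p·y + q = 0 with p = s − (tr M)²/3 = -15.333333 and q = −2(tr M)³/27 + (tr M)·s/3 − det M = 12.925926.
Three real roots ⇒ use the trigonometric (Viète) form: r = 2√(−p/3) = 4.521553, φ = arccos(3q/(p·r)) = arccos(-0.559318) = 2.164359 rad.
y_k = r·cos(φ/3 − 2πk/3) for k = 0, 1, 2 gives y = 3.394994, 0.888783, -4.283777.
λ_k = y_k + 0.333333 gives λ = 3.7283, 1.2221, -3.9504 (check: the sum is 1.0000 = tr M).

Hence λ_max = 3.7283 and λ_min = -3.9504.


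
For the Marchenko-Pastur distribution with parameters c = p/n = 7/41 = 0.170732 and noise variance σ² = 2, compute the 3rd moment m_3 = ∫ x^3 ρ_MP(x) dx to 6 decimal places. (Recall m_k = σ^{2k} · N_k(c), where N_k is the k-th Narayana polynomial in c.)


E[X³] = σ⁶ (1 + 3c + c²) (third MP moment). With σ² = 2 (so σ⁶ = 8) and c = 7/41 = 0.170732: E[X³] = 8 · (1 + 3·0.170732 + (0.170732)²) = 8 · 1.541344.

So E[X^3] = 12.330756.


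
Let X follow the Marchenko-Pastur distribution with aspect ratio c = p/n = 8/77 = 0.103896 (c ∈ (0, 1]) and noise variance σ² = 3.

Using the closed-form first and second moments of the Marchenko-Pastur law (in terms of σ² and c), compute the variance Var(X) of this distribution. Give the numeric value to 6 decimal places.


Recall the MP moments m_1 = E[X] = σ² and m_2 = E[X²] = σ⁴ (1 + c).
m_1 = E[X] = σ² = 3, so m_1² = 9.
m_2 = E[X²] = σ⁴ (1 + c) = 9 · (1 + 0.103896) = 9 · 1.103896 = 9.935065.
(Note m_2 − m_1² simplifies to c · σ⁴ = 0.103896 · 9.)

Var(X) = m_2 − m_1² = 9.935065 − 9 = 0.935065.


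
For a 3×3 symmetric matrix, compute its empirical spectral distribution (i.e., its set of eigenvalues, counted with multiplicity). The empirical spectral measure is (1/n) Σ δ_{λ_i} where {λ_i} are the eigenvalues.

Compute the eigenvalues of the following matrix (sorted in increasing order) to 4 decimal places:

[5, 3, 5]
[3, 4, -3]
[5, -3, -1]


Since M is real symmetric, all three eigenvalues are real; they are the roots of det(λI − M) = λ³ − (tr M) λ² + s λ − det M, where s is the sum of the principal 2×2 minors.
tr M = 5 + 4 + (-1) = 8.
s = (5·4 − 3²) + (5·(-1) − 5²) + (4·(-1) − (-3)²) = 11 + (-30) + (-13) = -32.
det M (expand along row 1) = 5·(-13) − 3·12 + 5·(-29) = -246.
Characteristic polynomial: λ³ − 8λ² − 32λ + 246 = 0.
Substitute λ = y + (tr M)/3 = y + 2.666667 to remove the quadratic term: y³ + p·y + q = 0 with p = s − (tr M)²/3 = -53.333333 and q = −2(tr M)³/27 + (tr M)·s/3 − det M = 122.740741.
Three real roots ⇒ use the trigonometric (Viète) form: r = 2√(−p/3) = 8.432740, φ = arccos(3q/(p·r)) = arccos(-0.818733) = 2.529998 rad.
y_k = r·cos(φ/3 − 2πk/3) for k = 0, 1, 2 gives y = 5.607582, 2.650528, -8.258110.
λ_k = y_k + 2.666667 gives λ = 8.2742, 5.3172, -5.5914 (check: the sum is 8.0000 = tr M).

Eigenvalues sorted in increasing order: [-5.5914, 5.3172, 8.2742].


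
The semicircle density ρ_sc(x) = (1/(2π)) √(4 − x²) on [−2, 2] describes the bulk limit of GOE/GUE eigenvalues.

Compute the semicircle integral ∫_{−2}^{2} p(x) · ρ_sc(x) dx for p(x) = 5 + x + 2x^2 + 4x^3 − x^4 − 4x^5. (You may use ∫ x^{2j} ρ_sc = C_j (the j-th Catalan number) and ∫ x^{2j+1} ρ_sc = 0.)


Write p(x) = Σ a_i x^i, split into monomials and integrate each against ρ_sc separately.
Using ∫ x^{2j} ρ_sc = C_j = (1/(j+1)) C(2j, j) (Catalan numbers) and ∫ x^{2j+1} ρ_sc = 0 (odd monomials vanish by symmetry):
  i = 0 (even): a_0 · C_{0} = 5 · 1 = 5
  i = 1 (odd): ∫ x^1 ρ_sc = 0 (vanishes)
  i = 2 (even): a_2 · C_{1} = 2 · 1 = 2
  i = 3 (odd): ∫ x^3 ρ_sc = 0 (vanishes)
  i = 4 (even): a_4 · C_{2} = -1 · 2 = -2
  i = 5 (odd): ∫ x^5 ρ_sc = 0 (vanishes)

Summing the contributions: ∫_{−2}^{2} p(x) ρ_sc(x) dx = 5 + 2 + (-2) = 5.


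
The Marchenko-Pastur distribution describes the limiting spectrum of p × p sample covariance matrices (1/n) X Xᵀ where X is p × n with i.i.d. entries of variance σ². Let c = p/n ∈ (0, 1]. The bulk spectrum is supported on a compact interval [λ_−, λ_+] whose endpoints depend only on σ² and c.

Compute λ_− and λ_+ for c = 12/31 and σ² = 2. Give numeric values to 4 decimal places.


c = 12/31 = 0.387097; √c = 0.622171.
λ_− = σ² (1 − √c)² = 2 · (1 − 0.622171)² = 2 · (0.377829)² = 0.285509.
λ_+ = σ² (1 + √c)² = 2 · (1 + 0.622171)² = 2 · (1.622171)² = 5.262878.

Rounded to 4 decimal places: λ_− ≈ 0.2855, λ_+ ≈ 5.2629.


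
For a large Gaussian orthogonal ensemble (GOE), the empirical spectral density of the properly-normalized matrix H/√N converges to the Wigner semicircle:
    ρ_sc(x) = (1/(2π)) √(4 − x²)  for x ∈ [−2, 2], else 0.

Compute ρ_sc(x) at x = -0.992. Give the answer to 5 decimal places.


ρ_sc(x) = (1/(2π)) √(4 − x²). With x = -0.992:
  4 − x² = 4 − (-0.992)² = 4 − 0.984064 = 3.015936.
  √(4 − x²) = 1.736645.
  1/(2π) = 0.159155.
  ρ_sc(-0.992) = 0.159155 · 1.736645 = 0.276396.

Rounded to 5 decimal places: ρ_sc(-0.992) ≈ 0.27640.


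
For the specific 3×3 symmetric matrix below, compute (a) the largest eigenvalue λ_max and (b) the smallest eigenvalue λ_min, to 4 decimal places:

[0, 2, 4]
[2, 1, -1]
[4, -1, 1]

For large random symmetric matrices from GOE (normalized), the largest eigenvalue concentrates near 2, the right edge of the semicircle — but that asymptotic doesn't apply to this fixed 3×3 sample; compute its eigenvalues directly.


Since M is real symmetric, all three eigenvalues are real; they are the roots of det(λI − M) = λ³ − (tr M) λ² + s λ − det M, where s is the sum of the principal 2×2 minors.
tr M = 0 + 1 + 1 = 2.
s = (0·1 − 2²) + (0·1 − 4²) + (1·1 − (-1)²) = -4 + (-16) + 0 = -20.
det M (expand along row 1) = 0·0 − 2·6 + 4·(-6) = -36.
Characteristic polynomial: λ³ − 2λ² − 20λ + 36 = 0.
Substitute λ = y + (tr M)/3 = y + 0.666667 to remove the quadratic term: y³ + p·y + q = 0 with p = s − (tr M)²/3 = -21.333333 and q = −2(tr M)³/27 + (tr M)·s/3 − det M = 22.074074.
Three real roots ⇒ use the trigonometric (Viète) form: r = 2√(−p/3) = 5.333333, φ = arccos(3q/(p·r)) = arccos(-0.582031) = 2.192021 rad.
y_k = r·cos(φ/3 − 2πk/3) for k = 0, 1, 2 gives y = 3.971867, 1.096523, -5.068390.
λ_k = y_k + 0.666667 gives λ = 4.6385, 1.7632, -4.4017 (check: the sum is 2.0000 = tr M).

Hence λ_max = 4.6385 and λ_min = -4.4017.


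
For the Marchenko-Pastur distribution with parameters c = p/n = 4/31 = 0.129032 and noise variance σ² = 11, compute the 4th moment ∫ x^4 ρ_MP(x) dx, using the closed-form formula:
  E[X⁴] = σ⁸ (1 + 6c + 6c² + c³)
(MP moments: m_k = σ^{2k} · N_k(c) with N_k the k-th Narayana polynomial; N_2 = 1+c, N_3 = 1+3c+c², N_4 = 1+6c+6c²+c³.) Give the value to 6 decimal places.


E[X⁴] = σ⁸ (1 + 6c + 6c² + c³) (fourth MP moment). With σ² = 11 (so σ⁸ = 14641) and c = 4/31 = 0.129032: E[X⁴] = 14641 · (1 + 6·0.129032 + 6·(0.129032)² + (0.129032)³) = 14641 · 1.876238.

So E[X^4] = 27469.997482.


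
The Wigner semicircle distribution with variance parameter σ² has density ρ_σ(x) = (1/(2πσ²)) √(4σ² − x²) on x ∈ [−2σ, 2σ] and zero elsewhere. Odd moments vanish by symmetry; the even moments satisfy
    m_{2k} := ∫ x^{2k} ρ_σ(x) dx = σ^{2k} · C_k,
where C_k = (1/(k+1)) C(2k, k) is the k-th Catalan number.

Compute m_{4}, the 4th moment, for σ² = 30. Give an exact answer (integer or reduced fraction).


By the scaled semicircle moment identity, m_{2k} = σ^{2k} · C_k with k = 2.
C_2 = (1/(k+1)) · C(2k, k) = (1/3) · C(4, 2) = (1/3) · 6 = 2.
σ^{2k} = (σ²)^k = (30)^2 = 900.

Therefore m_{4} = σ^{4} · C_2 = 900 · 2 = 1800.


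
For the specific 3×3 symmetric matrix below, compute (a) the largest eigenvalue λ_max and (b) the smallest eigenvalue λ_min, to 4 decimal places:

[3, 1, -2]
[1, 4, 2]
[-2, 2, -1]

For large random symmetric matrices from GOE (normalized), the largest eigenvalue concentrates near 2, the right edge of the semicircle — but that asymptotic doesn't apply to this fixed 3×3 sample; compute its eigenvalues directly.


Since M is real symmetric, all three eigenvalues are real; they are the roots of det(λI − M) = λ³ − (tr M) λ² + s λ − det M, where s is the sum of the principal 2×2 minors.
tr M = 3 + 4 + (-1) = 6.
s = (3·4 − 1²) + (3·(-1) − (-2)²) + (4·(-1) − 2²) = 11 + (-7) + (-8) = -4.
det M (expand along row 1) = 3·(-8) − 1·3 + (-2)·10 = -47.
Characteristic polynomial: λ³ − 6λ² − 4λ + 47 = 0.
Substitute λ = y + (tr M)/3 = y + 2.000000 to remove the quadratic term: y³ + p·y + q = 0 with p = s − (tr M)²/3 = -16.000000 and q = −2(tr M)³/27 + (tr M)·s/3 − det M = 23.000000.
Three real roots ⇒ use the trigonometric (Viète) form: r = 2√(−p/3) = 4.618802, φ = arccos(3q/(p·r)) = arccos(-0.933684) = 2.775362 rad.
y_k = r·cos(φ/3 − 2πk/3) for k = 0, 1, 2 gives y = 2.779310, 1.805118, -4.584428.
λ_k = y_k + 2.000000 gives λ = 4.7793, 3.8051, -2.5844 (check: the sum is 6.0000 = tr M).

Hence λ_max = 4.7793 and λ_min = -2.5844.


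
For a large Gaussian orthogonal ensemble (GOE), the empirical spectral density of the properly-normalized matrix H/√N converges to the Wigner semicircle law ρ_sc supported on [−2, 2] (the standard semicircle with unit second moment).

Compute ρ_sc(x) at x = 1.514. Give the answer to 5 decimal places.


ρ_sc(x) = (1/(2π)) √(4 − x²). With x = 1.514:
  4 − x² = 4 − (1.514)² = 4 − 2.292196 = 1.707804.
  √(4 − x²) = 1.306830.
  1/(2π) = 0.159155.
  ρ_sc(1.514) = 0.159155 · 1.306830 = 0.207988.

Rounded to 5 decimal places: ρ_sc(1.514) ≈ 0.20799.


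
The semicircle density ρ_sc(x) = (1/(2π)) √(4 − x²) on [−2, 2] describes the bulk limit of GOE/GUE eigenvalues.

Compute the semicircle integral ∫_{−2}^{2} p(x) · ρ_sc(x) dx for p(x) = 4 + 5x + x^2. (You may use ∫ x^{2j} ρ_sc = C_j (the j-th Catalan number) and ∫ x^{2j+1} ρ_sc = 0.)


Write p(x) = Σ a_i x^i, split into monomials and integrate each against ρ_sc separately.
Using ∫ x^{2j} ρ_sc = C_j = (1/(j+1)) C(2j, j) (Catalan numbers) and ∫ x^{2j+1} ρ_sc = 0 (odd monomials vanish by symmetry):
  i = 0 (even): a_0 · C_{0} = 4 · 1 = 4
  i = 1 (odd): ∫ x^1 ρ_sc = 0 (vanishes)
  i = 2 (even): a_2 · C_{1} = 1 · 1 = 1

Summing the contributions: ∫_{−2}^{2} p(x) ρ_sc(x) dx = 4 + 1 = 5.


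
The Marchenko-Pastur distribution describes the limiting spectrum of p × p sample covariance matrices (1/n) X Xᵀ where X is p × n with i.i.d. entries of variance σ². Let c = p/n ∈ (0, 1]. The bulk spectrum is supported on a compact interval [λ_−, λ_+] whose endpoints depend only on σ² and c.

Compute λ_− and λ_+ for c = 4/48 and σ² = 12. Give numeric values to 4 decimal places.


c = 4/48 = 0.083333; √c = 0.288675.
λ_− = σ² (1 − √c)² = 12 · (1 − 0.288675)² = 12 · (0.711325)² = 6.071797.
λ_+ = σ² (1 + √c)² = 12 · (1 + 0.288675)² = 12 · (1.288675)² = 19.928203.

Rounded to 4 decimal places: λ_− ≈ 6.0718, λ_+ ≈ 19.9282.


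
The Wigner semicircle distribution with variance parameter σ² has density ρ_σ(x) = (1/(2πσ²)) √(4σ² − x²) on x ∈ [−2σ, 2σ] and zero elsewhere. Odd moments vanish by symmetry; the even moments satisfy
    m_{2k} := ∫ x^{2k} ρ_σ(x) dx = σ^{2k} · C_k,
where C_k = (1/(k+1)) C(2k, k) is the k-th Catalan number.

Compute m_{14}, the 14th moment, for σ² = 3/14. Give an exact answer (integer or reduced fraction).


By the scaled semicircle moment identity, m_{2k} = σ^{2k} · C_k with k = 7.
C_7 = (1/(k+1)) · C(2k, k) = (1/8) · C(14, 7) = (1/8) · 3432 = 429.
σ^{2k} = (σ²)^k = (3/14)^7 = 2187/105413504.

Therefore m_{14} = σ^{14} · C_7 = (2187/105413504) · 429 = 938223/105413504.


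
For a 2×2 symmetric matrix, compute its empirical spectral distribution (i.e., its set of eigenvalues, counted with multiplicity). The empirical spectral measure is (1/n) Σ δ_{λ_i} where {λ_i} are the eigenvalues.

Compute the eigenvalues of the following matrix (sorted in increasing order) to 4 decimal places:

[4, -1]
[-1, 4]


Since M is real symmetric, both eigenvalues are real; they are the roots of det(λI − M) = λ² − (tr M) λ + det M.
tr M = 4 + 4 = 8.
det M = 4·4 − (-1)² = 16 − 1 = 15.
Characteristic polynomial: λ² − 8λ + 15 = 0.
Discriminant Δ = (tr M)² − 4·det M = 64 − 60 = 4; √Δ = 2.000000.
λ = (tr M ± √Δ)/2 = (8 ± 2.000000)/2, giving (tr M − √Δ)/2 = 3.0000 and (tr M + √Δ)/2 = 5.0000.

Eigenvalues sorted in increasing order: [3.0000, 5.0000].


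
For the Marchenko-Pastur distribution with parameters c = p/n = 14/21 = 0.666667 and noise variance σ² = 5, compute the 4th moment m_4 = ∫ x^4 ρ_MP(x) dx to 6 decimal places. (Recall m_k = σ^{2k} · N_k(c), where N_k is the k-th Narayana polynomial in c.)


E[X⁴] = σ⁸ (1 + 6c + 6c² + c³) (fourth MP moment). With σ² = 5 (so σ⁸ = 625) and c = 14/21 = 0.666667: E[X⁴] = 625 · (1 + 6·0.666667 + 6·(0.666667)² + (0.666667)³) = 625 · 7.962963.

So E[X^4] = 4976.851852.


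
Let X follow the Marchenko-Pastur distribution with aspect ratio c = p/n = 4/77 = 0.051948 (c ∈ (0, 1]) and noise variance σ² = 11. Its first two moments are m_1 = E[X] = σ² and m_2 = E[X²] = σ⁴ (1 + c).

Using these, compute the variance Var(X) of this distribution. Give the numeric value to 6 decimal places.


m_1 = E[X] = σ² = 11, so m_1² = 121.
m_2 = E[X²] = σ⁴ (1 + c) = 121 · (1 + 0.051948) = 121 · 1.051948 = 127.285714.
(Note m_2 − m_1² simplifies to c · σ⁴ = 0.051948 · 121.)

Var(X) = m_2 − m_1² = 127.285714 − 121 = 6.285714.


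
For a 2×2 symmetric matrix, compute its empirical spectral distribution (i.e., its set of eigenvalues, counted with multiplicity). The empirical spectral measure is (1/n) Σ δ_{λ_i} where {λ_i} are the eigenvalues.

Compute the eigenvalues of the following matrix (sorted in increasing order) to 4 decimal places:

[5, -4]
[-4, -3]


Since M is real symmetric, both eigenvalues are real; they are the roots of det(λI − M) = λ² − (tr M) λ + det M.
tr M = 5 + (-3) = 2.
det M = 5·(-3) − (-4)² = -15 − 16 = -31.
Characteristic polynomial: λ² − 2λ − 31 = 0.
Discriminant Δ = (tr M)² − 4·det M = 4 − (-124) = 128; √Δ = 11.313708.
λ = (tr M ± √Δ)/2 = (2 ± 11.313708)/2, giving (tr M − √Δ)/2 = -4.6569 and (tr M + √Δ)/2 = 6.6569.

Eigenvalues sorted in increasing order: [-4.6569, 6.6569].


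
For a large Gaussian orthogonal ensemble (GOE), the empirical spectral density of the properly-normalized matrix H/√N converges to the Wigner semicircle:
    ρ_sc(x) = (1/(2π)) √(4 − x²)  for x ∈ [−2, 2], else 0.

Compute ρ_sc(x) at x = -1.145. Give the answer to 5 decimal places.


ρ_sc(x) = (1/(2π)) √(4 − x²). With x = -1.145:
  4 − x² = 4 − (-1.145)² = 4 − 1.311025 = 2.688975.
  √(4 − x²) = 1.639809.
  1/(2π) = 0.159155.
  ρ_sc(-1.145) = 0.159155 · 1.639809 = 0.260984.

Rounded to 5 decimal places: ρ_sc(-1.145) ≈ 0.26098.


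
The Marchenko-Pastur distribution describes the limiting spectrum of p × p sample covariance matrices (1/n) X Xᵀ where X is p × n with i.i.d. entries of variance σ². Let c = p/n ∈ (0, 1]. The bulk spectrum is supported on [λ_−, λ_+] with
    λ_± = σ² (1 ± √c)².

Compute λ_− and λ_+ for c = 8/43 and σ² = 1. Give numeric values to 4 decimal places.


c = 8/43 = 0.186047; √c = 0.431331.
λ_− = σ² (1 − √c)² = 1 · (1 − 0.431331)² = 1 · (0.568669)² = 0.323384.
λ_+ = σ² (1 + √c)² = 1 · (1 + 0.431331)² = 1 · (1.431331)² = 2.048709.

Rounded to 4 decimal places: λ_− ≈ 0.3234, λ_+ ≈ 2.0487.


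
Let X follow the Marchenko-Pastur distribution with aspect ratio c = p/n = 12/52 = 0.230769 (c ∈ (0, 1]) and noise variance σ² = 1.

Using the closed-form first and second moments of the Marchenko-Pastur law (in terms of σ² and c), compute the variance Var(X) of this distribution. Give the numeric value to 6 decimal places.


Recall the MP moments m_1 = E[X] = σ² and m_2 = E[X²] = σ⁴ (1 + c).
m_1 = E[X] = σ² = 1, so m_1² = 1.
m_2 = E[X²] = σ⁴ (1 + c) = 1 · (1 + 0.230769) = 1 · 1.230769 = 1.230769.
(Note m_2 − m_1² simplifies to c · σ⁴ = 0.230769 · 1.)

Var(X) = m_2 − m_1² = 1.230769 − 1 = 0.230769.


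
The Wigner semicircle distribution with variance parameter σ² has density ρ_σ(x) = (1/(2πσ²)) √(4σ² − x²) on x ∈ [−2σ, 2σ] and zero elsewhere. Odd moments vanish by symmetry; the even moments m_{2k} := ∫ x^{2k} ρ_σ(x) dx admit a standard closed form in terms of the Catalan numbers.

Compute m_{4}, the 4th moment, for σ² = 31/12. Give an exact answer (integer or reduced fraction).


By the scaled semicircle moment identity, m_{2k} = σ^{2k} · C_k with k = 2.
C_2 = (1/(k+1)) · C(2k, k) = (1/3) · C(4, 2) = (1/3) · 6 = 2.
σ^{2k} = (σ²)^k = (31/12)^2 = 961/144.

Therefore m_{4} = σ^{4} · C_2 = (961/144) · 2 = 961/72.


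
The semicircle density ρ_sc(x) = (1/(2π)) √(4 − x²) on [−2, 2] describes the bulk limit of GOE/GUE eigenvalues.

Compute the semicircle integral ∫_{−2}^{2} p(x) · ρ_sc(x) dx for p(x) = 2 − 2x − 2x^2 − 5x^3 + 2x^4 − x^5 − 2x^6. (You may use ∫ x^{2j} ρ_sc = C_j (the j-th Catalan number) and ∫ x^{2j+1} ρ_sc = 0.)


Write p(x) = Σ a_i x^i, split into monomials and integrate each against ρ_sc separately.
Using ∫ x^{2j} ρ_sc = C_j = (1/(j+1)) C(2j, j) (Catalan numbers) and ∫ x^{2j+1} ρ_sc = 0 (odd monomials vanish by symmetry):
  i = 0 (even): a_0 · C_{0} = 2 · 1 = 2
  i = 1 (odd): ∫ x^1 ρ_sc = 0 (vanishes)
  i = 2 (even): a_2 · C_{1} = -2 · 1 = -2
  i = 3 (odd): ∫ x^3 ρ_sc = 0 (vanishes)
  i = 4 (even): a_4 · C_{2} = 2 · 2 = 4
  i = 5 (odd): ∫ x^5 ρ_sc = 0 (vanishes)
  i = 6 (even): a_6 · C_{3} = -2 · 5 = -10

Summing the contributions: ∫_{−2}^{2} p(x) ρ_sc(x) dx = 2 + (-2) + 4 + (-10) = -6.


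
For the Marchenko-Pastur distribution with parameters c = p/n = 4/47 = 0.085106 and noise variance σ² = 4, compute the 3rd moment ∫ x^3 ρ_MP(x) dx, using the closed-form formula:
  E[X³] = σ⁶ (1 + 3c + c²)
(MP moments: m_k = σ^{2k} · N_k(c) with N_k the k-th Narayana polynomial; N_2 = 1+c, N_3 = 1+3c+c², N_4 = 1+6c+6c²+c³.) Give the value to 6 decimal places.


E[X³] = σ⁶ (1 + 3c + c²) (third MP moment). With σ² = 4 (so σ⁶ = 64) and c = 4/47 = 0.085106: E[X³] = 64 · (1 + 3·0.085106 + (0.085106)²) = 64 · 1.262562.

So E[X^3] = 80.803984.


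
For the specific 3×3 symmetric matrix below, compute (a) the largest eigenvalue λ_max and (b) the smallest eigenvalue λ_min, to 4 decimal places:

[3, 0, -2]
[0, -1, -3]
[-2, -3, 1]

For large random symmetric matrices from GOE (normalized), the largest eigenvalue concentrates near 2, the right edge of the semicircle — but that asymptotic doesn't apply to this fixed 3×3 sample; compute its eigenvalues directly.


Since M is real symmetric, all three eigenvalues are real; they are the roots of det(λI − M) = λ³ − (tr M) λ² + s λ − det M, where s is the sum of the principal 2×2 minors.
tr M = 3 + (-1) + 1 = 3.
s = (3·(-1) − 0²) + (3·1 − (-2)²) + ((-1)·1 − (-3)²) = -3 + (-1) + (-10) = -14.
det M (expand along row 1) = 3·(-10) − 0·(-6) + (-2)·(-2) = -26.
Characteristic polynomial: λ³ − 3λ² − 14λ + 26 = 0.
Substitute λ = y + (tr M)/3 = y + 1.000000 to remove the quadratic term: y³ + p·y + q = 0 with p = s − (tr M)²/3 = -17.000000 and q = −2(tr M)³/27 + (tr M)·s/3 − det M = 10.000000.
Three real roots ⇒ use the trigonometric (Viète) form: r = 2√(−p/3) = 4.760952, φ = arccos(3q/(p·r)) = arccos(-0.370662) = 1.950518 rad.
y_k = r·cos(φ/3 − 2πk/3) for k = 0, 1, 2 gives y = 3.789619, 0.601005, -4.390624.
λ_k = y_k + 1.000000 gives λ = 4.7896, 1.6010, -3.3906 (check: the sum is 3.0000 = tr M).

Hence λ_max = 4.7896 and λ_min = -3.3906.


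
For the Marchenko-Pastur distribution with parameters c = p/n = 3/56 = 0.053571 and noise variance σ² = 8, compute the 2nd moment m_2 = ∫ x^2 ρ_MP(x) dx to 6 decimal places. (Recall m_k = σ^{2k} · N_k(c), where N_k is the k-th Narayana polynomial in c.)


E[X²] = σ⁴ (1 + c) (second MP moment). With σ² = 8 (so σ⁴ = 64) and c = 3/56 = 0.053571: E[X²] = 64 · (1 + 0.053571) = 64 · 1.053571.

So E[X^2] = 67.428571.


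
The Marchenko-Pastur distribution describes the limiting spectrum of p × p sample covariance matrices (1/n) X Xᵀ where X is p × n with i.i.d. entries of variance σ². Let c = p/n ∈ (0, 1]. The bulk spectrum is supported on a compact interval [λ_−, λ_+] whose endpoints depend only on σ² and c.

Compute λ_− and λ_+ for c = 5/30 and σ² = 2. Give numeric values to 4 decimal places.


c = 5/30 = 0.166667; √c = 0.408248.
λ_− = σ² (1 − √c)² = 2 · (1 − 0.408248)² = 2 · (0.591752)² = 0.700340.
λ_+ = σ² (1 + √c)² = 2 · (1 + 0.408248)² = 2 · (1.408248)² = 3.966326.

Rounded to 4 decimal places: λ_− ≈ 0.7003, λ_+ ≈ 3.9663.


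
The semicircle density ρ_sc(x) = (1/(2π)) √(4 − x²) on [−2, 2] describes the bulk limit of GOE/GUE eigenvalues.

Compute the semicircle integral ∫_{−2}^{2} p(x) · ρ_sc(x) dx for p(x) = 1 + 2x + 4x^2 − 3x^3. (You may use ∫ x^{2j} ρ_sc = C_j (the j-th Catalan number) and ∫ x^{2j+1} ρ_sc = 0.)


Write p(x) = Σ a_i x^i, split into monomials and integrate each against ρ_sc separately.
Using ∫ x^{2j} ρ_sc = C_j = (1/(j+1)) C(2j, j) (Catalan numbers) and ∫ x^{2j+1} ρ_sc = 0 (odd monomials vanish by symmetry):
  i = 0 (even): a_0 · C_{0} = 1 · 1 = 1
  i = 1 (odd): ∫ x^1 ρ_sc = 0 (vanishes)
  i = 2 (even): a_2 · C_{1} = 4 · 1 = 4
  i = 3 (odd): ∫ x^3 ρ_sc = 0 (vanishes)

Summing the contributions: ∫_{−2}^{2} p(x) ρ_sc(x) dx = 1 + 4 = 5.


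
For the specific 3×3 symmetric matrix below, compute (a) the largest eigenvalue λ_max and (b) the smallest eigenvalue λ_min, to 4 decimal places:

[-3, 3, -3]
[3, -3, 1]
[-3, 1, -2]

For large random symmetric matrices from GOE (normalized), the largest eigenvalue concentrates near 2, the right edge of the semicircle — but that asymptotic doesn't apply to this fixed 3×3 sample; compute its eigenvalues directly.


Since M is real symmetric, all three eigenvalues are real; they are the roots of det(λI − M) = λ³ − (tr M) λ² + s λ − det M, where s is the sum of the principal 2×2 minors.
tr M = -3 + (-3) + (-2) = -8.
s = ((-3)·(-3) − 3²) + ((-3)·(-2) − (-3)²) + ((-3)·(-2) − 1²) = 0 + (-3) + 5 = 2.
det M (expand along row 1) = (-3)·5 − 3·(-3) + (-3)·(-6) = 12.
Characteristic polynomial: λ³ + 8λ² + 2λ − 12 = 0.
Substitute λ = y + (tr M)/3 = y − 2.666667 to remove the quadratic term: y³ + p·y + q = 0 with p = s − (tr M)²/3 = -19.333333 and q = −2(tr M)³/27 + (tr M)·s/3 − det M = 20.592593.
Three real roots ⇒ use the trigonometric (Viète) form: r = 2√(−p/3) = 5.077182, φ = arccos(3q/(p·r)) = arccos(-0.629365) = 2.251533 rad.
y_k = r·cos(φ/3 − 2πk/3) for k = 0, 1, 2 gives y = 3.713149, 1.142213, -4.855362.
λ_k = y_k − 2.666667 gives λ = 1.0465, -1.5245, -7.5220 (check: the sum is -8.0000 = tr M).

Hence λ_max = 1.0465 and λ_min = -7.5220.


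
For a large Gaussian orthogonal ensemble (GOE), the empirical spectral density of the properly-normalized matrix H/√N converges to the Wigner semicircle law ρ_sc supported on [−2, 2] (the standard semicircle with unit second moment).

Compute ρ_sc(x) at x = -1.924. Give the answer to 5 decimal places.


ρ_sc(x) = (1/(2π)) √(4 − x²). With x = -1.924:
  4 − x² = 4 − (-1.924)² = 4 − 3.701776 = 0.298224.
  √(4 − x²) = 0.546099.
  1/(2π) = 0.159155.
  ρ_sc(-1.924) = 0.159155 · 0.546099 = 0.086914.

Rounded to 5 decimal places: ρ_sc(-1.924) ≈ 0.08691.


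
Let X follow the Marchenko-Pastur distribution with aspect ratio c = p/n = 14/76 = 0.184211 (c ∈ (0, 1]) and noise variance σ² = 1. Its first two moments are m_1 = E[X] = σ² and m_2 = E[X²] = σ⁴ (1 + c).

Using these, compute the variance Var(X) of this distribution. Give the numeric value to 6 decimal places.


m_1 = E[X] = σ² = 1, so m_1² = 1.
m_2 = E[X²] = σ⁴ (1 + c) = 1 · (1 + 0.184211) = 1 · 1.184211 = 1.184211.
(Note m_2 − m_1² simplifies to c · σ⁴ = 0.184211 · 1.)

Var(X) = m_2 − m_1² = 1.184211 − 1 = 0.184211.


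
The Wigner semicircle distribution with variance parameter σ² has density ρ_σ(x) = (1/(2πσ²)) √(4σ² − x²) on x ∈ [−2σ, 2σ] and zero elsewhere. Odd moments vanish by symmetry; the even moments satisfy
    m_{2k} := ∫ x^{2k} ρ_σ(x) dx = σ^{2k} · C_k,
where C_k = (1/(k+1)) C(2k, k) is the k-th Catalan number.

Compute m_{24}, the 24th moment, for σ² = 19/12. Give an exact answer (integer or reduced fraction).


By the scaled semicircle moment identity, m_{2k} = σ^{2k} · C_k with k = 12.
C_12 = (1/(k+1)) · C(2k, k) = (1/13) · C(24, 12) = (1/13) · 2704156 = 208012.
σ^{2k} = (σ²)^k = (19/12)^12 = 2213314919066161/8916100448256.

Therefore m_{24} = σ^{24} · C_12 = (2213314919066161/8916100448256) · 208012 = 115099015736197570483/2229025112064.


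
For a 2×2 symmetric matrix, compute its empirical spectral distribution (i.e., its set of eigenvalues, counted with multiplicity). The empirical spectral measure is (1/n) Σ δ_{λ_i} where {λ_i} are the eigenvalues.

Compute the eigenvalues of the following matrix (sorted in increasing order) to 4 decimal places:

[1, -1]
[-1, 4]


Since M is real symmetric, both eigenvalues are real; they are the roots of det(λI − M) = λ² − (tr M) λ + det M.
tr M = 1 + 4 = 5.
det M = 1·4 − (-1)² = 4 − 1 = 3.
Characteristic polynomial: λ² − 5λ + 3 = 0.
Discriminant Δ = (tr M)² − 4·det M = 25 − 12 = 13; √Δ = 3.605551.
λ = (tr M ± √Δ)/2 = (5 ± 3.605551)/2, giving (tr M − √Δ)/2 = 0.6972 and (tr M + √Δ)/2 = 4.3028.

Eigenvalues sorted in increasing order: [0.6972, 4.3028].


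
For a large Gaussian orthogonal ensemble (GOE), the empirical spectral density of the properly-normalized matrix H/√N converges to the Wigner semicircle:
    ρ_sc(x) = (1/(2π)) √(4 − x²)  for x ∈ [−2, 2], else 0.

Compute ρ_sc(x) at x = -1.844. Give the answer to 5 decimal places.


ρ_sc(x) = (1/(2π)) √(4 − x²). With x = -1.844:
  4 − x² = 4 − (-1.844)² = 4 − 3.400336 = 0.599664.
  √(4 − x²) = 0.774380.
  1/(2π) = 0.159155.
  ρ_sc(-1.844) = 0.159155 · 0.774380 = 0.123246.

Rounded to 5 decimal places: ρ_sc(-1.844) ≈ 0.12325.


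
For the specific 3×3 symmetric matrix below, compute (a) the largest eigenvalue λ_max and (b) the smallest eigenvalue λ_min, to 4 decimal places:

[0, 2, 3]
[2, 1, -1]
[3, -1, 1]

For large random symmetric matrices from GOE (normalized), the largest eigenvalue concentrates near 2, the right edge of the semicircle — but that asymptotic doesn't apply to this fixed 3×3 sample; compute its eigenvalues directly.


Since M is real symmetric, all three eigenvalues are real; they are the roots of det(λI − M) = λ³ − (tr M) λ² + s λ − det M, where s is the sum of the principal 2×2 minors.
tr M = 0 + 1 + 1 = 2.
s = (0·1 − 2²) + (0·1 − 3²) + (1·1 − (-1)²) = -4 + (-9) + 0 = -13.
det M (expand along row 1) = 0·0 − 2·5 + 3·(-5) = -25.
Characteristic polynomial: λ³ − 2λ² − 13λ + 25 = 0.
Substitute λ = y + (tr M)/3 = y + 0.666667 to remove the quadratic term: y³ + p·y + q = 0 with p = s − (tr M)²/3 = -14.333333 and q = −2(tr M)³/27 + (tr M)·s/3 − det M = 15.740741.
Three real roots ⇒ use the trigonometric (Viète) form: r = 2√(−p/3) = 4.371626, φ = arccos(3q/(p·r)) = arccos(-0.753627) = 2.424359 rad.
y_k = r·cos(φ/3 − 2πk/3) for k = 0, 1, 2 gives y = 3.020178, 1.227104, -4.247282.
λ_k = y_k + 0.666667 gives λ = 3.6868, 1.8938, -3.5806 (check: the sum is 2.0000 = tr M).

Hence λ_max = 3.6868 and λ_min = -3.5806.
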